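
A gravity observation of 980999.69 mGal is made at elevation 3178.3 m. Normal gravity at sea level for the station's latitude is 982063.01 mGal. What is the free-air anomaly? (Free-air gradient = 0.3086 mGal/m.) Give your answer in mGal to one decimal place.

-82.5

Free-air correction = 0.3086 × 3178.3 = 980.82 mGal
Free-air anomaly = 980999.69 − 982063.01 + (980.82) = -82.50 mGal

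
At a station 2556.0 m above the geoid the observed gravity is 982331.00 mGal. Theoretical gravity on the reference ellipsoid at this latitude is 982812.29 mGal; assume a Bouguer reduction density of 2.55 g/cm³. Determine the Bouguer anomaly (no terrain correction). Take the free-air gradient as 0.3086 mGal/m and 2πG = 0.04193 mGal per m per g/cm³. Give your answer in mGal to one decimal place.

34.2

Free-air correction = 0.3086 × 2556.0 = 788.78 mGal
Free-air anomaly = 982331.00 − 982812.29 + (788.78) = 307.49 mGal
Bouguer slab correction = 0.04193 × 2.55 × 2556.0 = 273.29 mGal
Simple Bouguer anomaly = 307.49 − (273.29) = 34.20 mGal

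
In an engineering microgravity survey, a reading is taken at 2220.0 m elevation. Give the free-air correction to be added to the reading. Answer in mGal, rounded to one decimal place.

685.1

Free-air correction = 0.3086 × 2220.0 = 685.1 mGal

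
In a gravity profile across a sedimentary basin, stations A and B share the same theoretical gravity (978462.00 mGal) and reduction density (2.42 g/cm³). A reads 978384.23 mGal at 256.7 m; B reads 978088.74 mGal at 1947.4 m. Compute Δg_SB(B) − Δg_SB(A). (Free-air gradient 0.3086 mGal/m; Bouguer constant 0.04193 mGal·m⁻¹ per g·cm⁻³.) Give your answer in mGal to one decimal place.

54.7

Δg_SB(A) = 978384.23 − 978462.00 + 0.3086×256.7 − 0.04193×2.42×256.7 = -24.60 mGal
Δg_SB(B) = 978088.74 − 978462.00 + 0.3086×1947.4 − 0.04193×2.42×1947.4 = 30.10 mGal
Difference = 30.10 − (-24.60) = 54.70 mGal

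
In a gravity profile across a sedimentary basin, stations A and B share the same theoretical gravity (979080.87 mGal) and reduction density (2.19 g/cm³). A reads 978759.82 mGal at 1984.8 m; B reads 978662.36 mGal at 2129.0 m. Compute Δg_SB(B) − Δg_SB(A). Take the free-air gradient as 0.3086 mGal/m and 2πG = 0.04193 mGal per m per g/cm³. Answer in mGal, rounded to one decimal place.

Δg_SB(A) = 978759.82 − 979080.87 + 0.3086×1984.8 − 0.04193×2.19×1984.8 = 109.20 mGal
Δg_SB(B) = 978662.36 − 979080.87 + 0.3086×2129.0 − 0.04193×2.19×2129.0 = 43.00 mGal
Difference = 43.00 − (109.20) = -66.20 mGal

-66.2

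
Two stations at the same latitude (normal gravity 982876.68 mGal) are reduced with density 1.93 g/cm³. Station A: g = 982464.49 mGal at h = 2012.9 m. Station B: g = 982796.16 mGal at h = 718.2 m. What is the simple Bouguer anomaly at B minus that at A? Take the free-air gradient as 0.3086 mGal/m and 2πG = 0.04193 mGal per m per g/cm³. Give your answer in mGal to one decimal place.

36.9

Δg_SB(A) = 982464.49 − 982876.68 + 0.3086×2012.9 − 0.04193×1.93×2012.9 = 46.10 mGal
Δg_SB(B) = 982796.16 − 982876.68 + 0.3086×718.2 − 0.04193×1.93×718.2 = 83.00 mGal
Difference = 83.00 − (46.10) = 36.90 mGal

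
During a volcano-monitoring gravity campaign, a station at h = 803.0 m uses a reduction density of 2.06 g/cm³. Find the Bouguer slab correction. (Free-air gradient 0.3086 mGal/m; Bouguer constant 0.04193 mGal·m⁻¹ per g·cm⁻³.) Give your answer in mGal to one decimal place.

Bouguer slab correction = 0.04193 × 2.06 × 803.0 = 69.4 mGal

69.4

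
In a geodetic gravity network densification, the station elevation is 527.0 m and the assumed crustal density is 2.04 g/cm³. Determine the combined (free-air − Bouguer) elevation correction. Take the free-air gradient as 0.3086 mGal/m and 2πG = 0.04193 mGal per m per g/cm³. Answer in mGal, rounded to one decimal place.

117.6

Combined gradient = 0.3086 − 0.04193 × 2.04 = 0.2230628 mGal/m
Combined elevation correction = 0.2230628 × 527.0 = 117.6 mGal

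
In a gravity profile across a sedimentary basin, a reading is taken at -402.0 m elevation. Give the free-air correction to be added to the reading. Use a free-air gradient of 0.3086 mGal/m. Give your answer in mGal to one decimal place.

Free-air correction = 0.3086 × -402.0 = -124.1 mGal

-124.1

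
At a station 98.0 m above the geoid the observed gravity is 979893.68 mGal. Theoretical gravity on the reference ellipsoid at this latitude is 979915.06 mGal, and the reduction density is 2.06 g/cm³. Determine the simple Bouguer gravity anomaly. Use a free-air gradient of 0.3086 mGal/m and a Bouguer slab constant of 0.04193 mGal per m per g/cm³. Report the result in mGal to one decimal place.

Free-air correction = 0.3086 × 98.0 = 30.24 mGal
Free-air anomaly = 979893.68 − 979915.06 + (30.24) = 8.86 mGal
Bouguer slab correction = 0.04193 × 2.06 × 98.0 = 8.46 mGal
Simple Bouguer anomaly = 8.86 − (8.46) = 0.40 mGal

0.4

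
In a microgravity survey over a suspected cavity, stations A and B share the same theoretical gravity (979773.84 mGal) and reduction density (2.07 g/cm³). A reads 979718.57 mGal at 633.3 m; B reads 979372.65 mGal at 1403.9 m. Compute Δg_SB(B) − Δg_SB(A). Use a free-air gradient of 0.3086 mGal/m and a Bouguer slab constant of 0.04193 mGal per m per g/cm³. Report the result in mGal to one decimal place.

-175.0

Δg_SB(A) = 979718.57 − 979773.84 + 0.3086×633.3 − 0.04193×2.07×633.3 = 85.20 mGal
Δg_SB(B) = 979372.65 − 979773.84 + 0.3086×1403.9 − 0.04193×2.07×1403.9 = -89.80 mGal
Difference = -89.80 − (85.20) = -175.00 mGal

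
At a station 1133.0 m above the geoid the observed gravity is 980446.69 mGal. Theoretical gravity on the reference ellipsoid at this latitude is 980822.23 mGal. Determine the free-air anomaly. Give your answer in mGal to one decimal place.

-25.9

Free-air correction = 0.3086 × 1133.0 = 349.64 mGal
Free-air anomaly = 980446.69 − 980822.23 + (349.64) = -25.90 mGal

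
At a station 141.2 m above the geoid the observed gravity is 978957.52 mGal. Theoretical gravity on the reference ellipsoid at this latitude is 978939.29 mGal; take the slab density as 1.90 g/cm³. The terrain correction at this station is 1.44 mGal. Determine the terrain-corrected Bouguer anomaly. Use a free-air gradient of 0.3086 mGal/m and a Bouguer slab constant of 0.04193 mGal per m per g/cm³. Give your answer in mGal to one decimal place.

Free-air correction = 0.3086 × 141.2 = 43.57 mGal
Free-air anomaly = 978957.52 − 978939.29 + (43.57) = 61.80 mGal
Bouguer slab correction = 0.04193 × 1.90 × 141.2 = 11.25 mGal
Simple Bouguer anomaly = 61.80 − (11.25) = 50.55 mGal
Complete Bouguer anomaly = 50.55 + 1.44 = 51.99 mGal

52.0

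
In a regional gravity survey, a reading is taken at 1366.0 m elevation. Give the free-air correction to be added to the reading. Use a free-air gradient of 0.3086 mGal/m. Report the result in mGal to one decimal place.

421.5

Free-air correction = 0.3086 × 1366.0 = 421.5 mGal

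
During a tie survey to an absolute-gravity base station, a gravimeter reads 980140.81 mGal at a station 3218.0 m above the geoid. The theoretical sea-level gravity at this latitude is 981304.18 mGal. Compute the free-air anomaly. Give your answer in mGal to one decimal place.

Free-air correction = 0.3086 × 3218.0 = 993.07 mGal
Free-air anomaly = 980140.81 − 981304.18 + (993.07) = -170.30 mGal

-170.3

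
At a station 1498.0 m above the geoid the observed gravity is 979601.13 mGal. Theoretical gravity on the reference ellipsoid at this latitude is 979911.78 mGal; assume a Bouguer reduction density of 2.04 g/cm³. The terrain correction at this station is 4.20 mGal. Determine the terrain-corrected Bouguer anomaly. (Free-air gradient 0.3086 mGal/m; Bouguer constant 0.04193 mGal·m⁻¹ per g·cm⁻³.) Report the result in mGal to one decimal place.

27.7

Free-air correction = 0.3086 × 1498.0 = 462.28 mGal
Free-air anomaly = 979601.13 − 979911.78 + (462.28) = 151.63 mGal
Bouguer slab correction = 0.04193 × 2.04 × 1498.0 = 128.13 mGal
Simple Bouguer anomaly = 151.63 − (128.13) = 23.50 mGal
Complete Bouguer anomaly = 23.50 + 4.20 = 27.70 mGal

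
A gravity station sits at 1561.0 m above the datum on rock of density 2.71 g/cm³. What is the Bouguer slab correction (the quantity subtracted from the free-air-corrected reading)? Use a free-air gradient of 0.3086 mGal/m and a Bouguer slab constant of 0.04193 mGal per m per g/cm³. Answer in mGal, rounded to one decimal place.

Bouguer slab correction = 0.04193 × 2.71 × 1561.0 = 177.4 mGal

177.4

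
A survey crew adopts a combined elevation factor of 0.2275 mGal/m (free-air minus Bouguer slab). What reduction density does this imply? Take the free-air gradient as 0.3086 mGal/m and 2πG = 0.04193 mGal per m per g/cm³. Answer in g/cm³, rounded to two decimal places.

1.93

0.2275 = 0.3086 − 0.04193 × ρ
ρ = (0.3086 − 0.2275) / 0.04193 = 1.93 g/cm³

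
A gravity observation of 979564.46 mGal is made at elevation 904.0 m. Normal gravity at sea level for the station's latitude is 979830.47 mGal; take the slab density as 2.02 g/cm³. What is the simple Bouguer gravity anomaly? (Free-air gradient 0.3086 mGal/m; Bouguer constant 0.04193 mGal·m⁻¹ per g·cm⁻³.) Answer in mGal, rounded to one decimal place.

-63.6

Free-air correction = 0.3086 × 904.0 = 278.97 mGal
Free-air anomaly = 979564.46 − 979830.47 + (278.97) = 12.96 mGal
Bouguer slab correction = 0.04193 × 2.02 × 904.0 = 76.57 mGal
Simple Bouguer anomaly = 12.96 − (76.57) = -63.61 mGal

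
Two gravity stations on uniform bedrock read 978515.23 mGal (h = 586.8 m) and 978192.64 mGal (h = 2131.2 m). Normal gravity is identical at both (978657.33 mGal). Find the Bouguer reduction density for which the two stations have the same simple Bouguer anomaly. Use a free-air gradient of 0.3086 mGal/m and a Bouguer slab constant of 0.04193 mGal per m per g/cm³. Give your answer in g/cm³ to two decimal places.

2.38

Δg_obs = 978192.64 − 978515.23 = -322.59 mGal over Δh = 2131.2 − 586.8 = 1544.4 m
Equal Bouguer anomalies ⇒ Δg_obs + (0.3086 − 0.04193ρ)·Δh = 0
0.3086 − 0.04193ρ = −Δg_obs/Δh = 0.20888
ρ = (0.3086 − 0.20888) / 0.04193 = 2.38 g/cm³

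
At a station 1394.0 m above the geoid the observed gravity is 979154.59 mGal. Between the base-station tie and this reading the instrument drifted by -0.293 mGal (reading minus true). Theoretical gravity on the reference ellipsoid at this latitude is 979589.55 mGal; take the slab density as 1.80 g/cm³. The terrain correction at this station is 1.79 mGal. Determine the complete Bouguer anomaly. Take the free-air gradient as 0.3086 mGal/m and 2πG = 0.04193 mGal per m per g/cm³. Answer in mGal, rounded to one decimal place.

-107.9

Drift-corrected reading = 979154.59 − (-0.293) = 979154.883 mGal
Free-air correction = 0.3086 × 1394.0 = 430.19 mGal
Free-air anomaly = 979154.883 − 979589.55 + (430.19) = -4.477 mGal
Bouguer slab correction = 0.04193 × 1.80 × 1394.0 = 105.21 mGal
Simple Bouguer anomaly = -4.477 − (105.21) = -109.687 mGal
Complete Bouguer anomaly = -109.687 + 1.79 = -107.897 mGal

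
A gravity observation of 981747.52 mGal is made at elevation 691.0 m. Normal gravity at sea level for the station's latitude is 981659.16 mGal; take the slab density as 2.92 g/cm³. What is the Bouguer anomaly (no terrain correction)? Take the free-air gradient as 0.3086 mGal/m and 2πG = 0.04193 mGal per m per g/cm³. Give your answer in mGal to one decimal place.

217.0

Free-air correction = 0.3086 × 691.0 = 213.24 mGal
Free-air anomaly = 981747.52 − 981659.16 + (213.24) = 301.60 mGal
Bouguer slab correction = 0.04193 × 2.92 × 691.0 = 84.60 mGal
Simple Bouguer anomaly = 301.60 − (84.60) = 217.00 mGal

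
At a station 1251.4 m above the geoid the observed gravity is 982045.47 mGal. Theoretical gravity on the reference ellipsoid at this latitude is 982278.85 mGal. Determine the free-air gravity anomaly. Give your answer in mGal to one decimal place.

152.8

Free-air correction = 0.3086 × 1251.4 = 386.18 mGal
Free-air anomaly = 982045.47 − 982278.85 + (386.18) = 152.80 mGal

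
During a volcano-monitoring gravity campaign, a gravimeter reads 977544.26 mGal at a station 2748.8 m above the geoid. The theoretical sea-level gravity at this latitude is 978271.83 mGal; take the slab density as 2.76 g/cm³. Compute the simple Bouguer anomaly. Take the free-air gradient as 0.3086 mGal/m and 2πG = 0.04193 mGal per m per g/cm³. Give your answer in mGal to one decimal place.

Free-air correction = 0.3086 × 2748.8 = 848.28 mGal
Free-air anomaly = 977544.26 − 978271.83 + (848.28) = 120.71 mGal
Bouguer slab correction = 0.04193 × 2.76 × 2748.8 = 318.11 mGal
Simple Bouguer anomaly = 120.71 − (318.11) = -197.40 mGal

-197.4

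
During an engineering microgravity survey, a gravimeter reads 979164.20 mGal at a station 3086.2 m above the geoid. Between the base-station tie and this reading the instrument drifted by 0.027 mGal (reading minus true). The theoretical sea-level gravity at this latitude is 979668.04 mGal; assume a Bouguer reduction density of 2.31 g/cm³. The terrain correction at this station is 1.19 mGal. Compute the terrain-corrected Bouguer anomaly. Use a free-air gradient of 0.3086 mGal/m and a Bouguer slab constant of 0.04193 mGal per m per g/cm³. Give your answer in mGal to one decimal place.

Drift-corrected reading = 979164.20 − (0.027) = 979164.173 mGal
Free-air correction = 0.3086 × 3086.2 = 952.40 mGal
Free-air anomaly = 979164.173 − 979668.04 + (952.40) = 448.533 mGal
Bouguer slab correction = 0.04193 × 2.31 × 3086.2 = 298.92 mGal
Simple Bouguer anomaly = 448.533 − (298.92) = 149.613 mGal
Complete Bouguer anomaly = 149.613 + 1.19 = 150.803 mGal

150.8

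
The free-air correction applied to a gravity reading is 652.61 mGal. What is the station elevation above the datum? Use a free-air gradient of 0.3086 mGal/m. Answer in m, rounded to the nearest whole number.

2115

h = 652.61 / 0.3086 = 2114.74 m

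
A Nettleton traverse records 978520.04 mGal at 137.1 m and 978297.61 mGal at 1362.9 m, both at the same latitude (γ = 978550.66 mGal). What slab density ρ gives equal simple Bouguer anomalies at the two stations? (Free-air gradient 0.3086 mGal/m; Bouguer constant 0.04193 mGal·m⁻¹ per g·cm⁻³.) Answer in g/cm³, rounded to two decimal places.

Δg_obs = 978297.61 − 978520.04 = -222.43 mGal over Δh = 1362.9 − 137.1 = 1225.8 m
Equal Bouguer anomalies ⇒ Δg_obs + (0.3086 − 0.04193ρ)·Δh = 0
0.3086 − 0.04193ρ = −Δg_obs/Δh = 0.18146
ρ = (0.3086 − 0.18146) / 0.04193 = 3.03 g/cm³

3.03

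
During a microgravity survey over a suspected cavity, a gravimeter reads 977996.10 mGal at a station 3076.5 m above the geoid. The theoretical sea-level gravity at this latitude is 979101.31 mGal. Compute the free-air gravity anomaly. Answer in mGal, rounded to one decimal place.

-155.8

Free-air correction = 0.3086 × 3076.5 = 949.41 mGal
Free-air anomaly = 977996.10 − 979101.31 + (949.41) = -155.80 mGal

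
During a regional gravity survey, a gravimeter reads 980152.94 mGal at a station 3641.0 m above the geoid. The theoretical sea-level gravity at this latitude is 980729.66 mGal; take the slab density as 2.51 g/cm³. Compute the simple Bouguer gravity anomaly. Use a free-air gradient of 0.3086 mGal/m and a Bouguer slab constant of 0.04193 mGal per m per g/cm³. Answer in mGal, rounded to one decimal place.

Free-air correction = 0.3086 × 3641.0 = 1123.61 mGal
Free-air anomaly = 980152.94 − 980729.66 + (1123.61) = 546.89 mGal
Bouguer slab correction = 0.04193 × 2.51 × 3641.0 = 383.19 mGal
Simple Bouguer anomaly = 546.89 − (383.19) = 163.70 mGal

163.7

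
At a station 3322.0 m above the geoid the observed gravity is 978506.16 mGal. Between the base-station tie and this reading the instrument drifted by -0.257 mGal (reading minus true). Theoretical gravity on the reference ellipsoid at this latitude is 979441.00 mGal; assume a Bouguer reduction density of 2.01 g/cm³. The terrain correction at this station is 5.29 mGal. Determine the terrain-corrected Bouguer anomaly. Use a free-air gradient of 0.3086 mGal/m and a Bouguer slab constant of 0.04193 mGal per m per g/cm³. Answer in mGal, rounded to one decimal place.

-184.1

Drift-corrected reading = 978506.16 − (-0.257) = 978506.417 mGal
Free-air correction = 0.3086 × 3322.0 = 1025.17 mGal
Free-air anomaly = 978506.417 − 979441.00 + (1025.17) = 90.587 mGal
Bouguer slab correction = 0.04193 × 2.01 × 3322.0 = 279.98 mGal
Simple Bouguer anomaly = 90.587 − (279.98) = -189.393 mGal
Complete Bouguer anomaly = -189.393 + 5.29 = -184.103 mGal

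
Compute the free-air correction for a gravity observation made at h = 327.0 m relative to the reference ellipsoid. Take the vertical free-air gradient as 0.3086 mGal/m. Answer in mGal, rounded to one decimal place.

100.9

Free-air correction = 0.3086 × 327.0 = 100.9 mGal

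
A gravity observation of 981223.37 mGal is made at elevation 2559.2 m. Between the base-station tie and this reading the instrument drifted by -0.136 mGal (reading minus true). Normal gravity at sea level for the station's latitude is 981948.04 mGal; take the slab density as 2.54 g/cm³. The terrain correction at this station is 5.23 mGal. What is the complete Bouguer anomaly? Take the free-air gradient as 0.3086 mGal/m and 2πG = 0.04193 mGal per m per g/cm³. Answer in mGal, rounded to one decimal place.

Drift-corrected reading = 981223.37 − (-0.136) = 981223.506 mGal
Free-air correction = 0.3086 × 2559.2 = 789.77 mGal
Free-air anomaly = 981223.506 − 981948.04 + (789.77) = 65.236 mGal
Bouguer slab correction = 0.04193 × 2.54 × 2559.2 = 272.56 mGal
Simple Bouguer anomaly = 65.236 − (272.56) = -207.324 mGal
Complete Bouguer anomaly = -207.324 + 5.23 = -202.094 mGal

-202.1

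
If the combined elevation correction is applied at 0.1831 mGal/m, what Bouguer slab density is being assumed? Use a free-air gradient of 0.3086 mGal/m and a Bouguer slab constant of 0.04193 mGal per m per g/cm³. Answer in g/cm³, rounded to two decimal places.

2.99

0.1831 = 0.3086 − 0.04193 × ρ
ρ = (0.3086 − 0.1831) / 0.04193 = 2.99 g/cm³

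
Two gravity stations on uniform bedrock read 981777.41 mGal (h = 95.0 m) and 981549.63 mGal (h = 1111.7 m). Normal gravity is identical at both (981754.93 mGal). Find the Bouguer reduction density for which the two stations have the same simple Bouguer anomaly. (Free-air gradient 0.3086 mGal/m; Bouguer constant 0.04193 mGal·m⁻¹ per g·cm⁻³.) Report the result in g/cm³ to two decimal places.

Δg_obs = 981549.63 − 981777.41 = -227.78 mGal over Δh = 1111.7 − 95.0 = 1016.7 m
Equal Bouguer anomalies ⇒ Δg_obs + (0.3086 − 0.04193ρ)·Δh = 0
0.3086 − 0.04193ρ = −Δg_obs/Δh = 0.22404
ρ = (0.3086 − 0.22404) / 0.04193 = 2.02 g/cm³

2.02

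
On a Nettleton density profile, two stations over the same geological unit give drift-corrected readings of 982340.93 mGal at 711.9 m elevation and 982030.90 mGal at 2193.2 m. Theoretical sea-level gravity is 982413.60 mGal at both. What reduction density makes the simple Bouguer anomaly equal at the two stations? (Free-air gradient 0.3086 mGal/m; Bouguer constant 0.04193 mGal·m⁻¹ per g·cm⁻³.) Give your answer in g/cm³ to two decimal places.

2.37

Δg_obs = 982030.90 − 982340.93 = -310.03 mGal over Δh = 2193.2 − 711.9 = 1481.3 m
Equal Bouguer anomalies ⇒ Δg_obs + (0.3086 − 0.04193ρ)·Δh = 0
0.3086 − 0.04193ρ = −Δg_obs/Δh = 0.20930
ρ = (0.3086 − 0.20930) / 0.04193 = 2.37 g/cm³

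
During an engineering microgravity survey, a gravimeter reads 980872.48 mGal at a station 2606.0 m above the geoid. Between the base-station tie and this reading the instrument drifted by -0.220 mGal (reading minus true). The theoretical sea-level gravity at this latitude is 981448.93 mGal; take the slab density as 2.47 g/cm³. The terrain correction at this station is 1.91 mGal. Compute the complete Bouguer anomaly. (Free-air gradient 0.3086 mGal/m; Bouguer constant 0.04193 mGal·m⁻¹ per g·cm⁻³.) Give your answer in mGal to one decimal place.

Drift-corrected reading = 980872.48 − (-0.220) = 980872.700 mGal
Free-air correction = 0.3086 × 2606.0 = 804.21 mGal
Free-air anomaly = 980872.700 − 981448.93 + (804.21) = 227.980 mGal
Bouguer slab correction = 0.04193 × 2.47 × 2606.0 = 269.90 mGal
Simple Bouguer anomaly = 227.980 − (269.90) = -41.920 mGal
Complete Bouguer anomaly = -41.920 + 1.91 = -40.010 mGal

-40.0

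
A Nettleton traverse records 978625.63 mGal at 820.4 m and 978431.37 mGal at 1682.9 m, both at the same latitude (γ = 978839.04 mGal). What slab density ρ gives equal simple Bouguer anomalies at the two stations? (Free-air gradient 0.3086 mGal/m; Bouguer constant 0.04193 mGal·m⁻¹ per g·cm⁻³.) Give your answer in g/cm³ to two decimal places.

Δg_obs = 978431.37 − 978625.63 = -194.26 mGal over Δh = 1682.9 − 820.4 = 862.5 m
Equal Bouguer anomalies ⇒ Δg_obs + (0.3086 − 0.04193ρ)·Δh = 0
0.3086 − 0.04193ρ = −Δg_obs/Δh = 0.22523
ρ = (0.3086 − 0.22523) / 0.04193 = 1.99 g/cm³

1.99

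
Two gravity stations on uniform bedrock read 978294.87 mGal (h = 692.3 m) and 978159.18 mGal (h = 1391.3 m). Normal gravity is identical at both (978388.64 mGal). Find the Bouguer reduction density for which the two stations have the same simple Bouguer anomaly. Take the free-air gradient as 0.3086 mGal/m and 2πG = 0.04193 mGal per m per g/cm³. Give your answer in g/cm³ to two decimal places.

Δg_obs = 978159.18 − 978294.87 = -135.69 mGal over Δh = 1391.3 − 692.3 = 699.0 m
Equal Bouguer anomalies ⇒ Δg_obs + (0.3086 − 0.04193ρ)·Δh = 0
0.3086 − 0.04193ρ = −Δg_obs/Δh = 0.19412
ρ = (0.3086 − 0.19412) / 0.04193 = 2.73 g/cm³

2.73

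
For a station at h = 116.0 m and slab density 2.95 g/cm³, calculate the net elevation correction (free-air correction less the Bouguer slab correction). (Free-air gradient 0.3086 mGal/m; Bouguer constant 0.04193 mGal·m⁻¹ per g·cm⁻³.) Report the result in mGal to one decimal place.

21.4

Combined gradient = 0.3086 − 0.04193 × 2.95 = 0.1849065 mGal/m
Combined elevation correction = 0.1849065 × 116.0 = 21.4 mGal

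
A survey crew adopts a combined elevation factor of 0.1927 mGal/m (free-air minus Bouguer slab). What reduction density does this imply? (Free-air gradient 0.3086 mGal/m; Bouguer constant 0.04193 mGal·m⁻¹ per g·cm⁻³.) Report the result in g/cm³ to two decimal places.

0.1927 = 0.3086 − 0.04193 × ρ
ρ = (0.3086 − 0.1927) / 0.04193 = 2.76 g/cm³

2.76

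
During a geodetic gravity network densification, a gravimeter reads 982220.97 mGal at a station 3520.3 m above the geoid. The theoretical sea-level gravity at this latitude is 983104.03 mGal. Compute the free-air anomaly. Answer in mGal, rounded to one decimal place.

Free-air correction = 0.3086 × 3520.3 = 1086.36 mGal
Free-air anomaly = 982220.97 − 983104.03 + (1086.36) = 203.30 mGal

203.3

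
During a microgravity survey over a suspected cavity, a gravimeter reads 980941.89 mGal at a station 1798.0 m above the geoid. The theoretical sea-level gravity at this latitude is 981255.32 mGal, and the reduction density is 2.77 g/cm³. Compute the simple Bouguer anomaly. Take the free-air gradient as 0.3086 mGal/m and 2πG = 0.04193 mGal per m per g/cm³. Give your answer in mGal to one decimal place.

32.6

Free-air correction = 0.3086 × 1798.0 = 554.86 mGal
Free-air anomaly = 980941.89 − 981255.32 + (554.86) = 241.43 mGal
Bouguer slab correction = 0.04193 × 2.77 × 1798.0 = 208.83 mGal
Simple Bouguer anomaly = 241.43 − (208.83) = 32.60 mGal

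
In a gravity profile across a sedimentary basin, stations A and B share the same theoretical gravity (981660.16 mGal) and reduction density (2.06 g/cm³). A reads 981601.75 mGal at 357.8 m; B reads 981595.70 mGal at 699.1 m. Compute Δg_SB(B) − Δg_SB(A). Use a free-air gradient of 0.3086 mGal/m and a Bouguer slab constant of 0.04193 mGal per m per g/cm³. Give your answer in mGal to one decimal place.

69.8

Δg_SB(A) = 981601.75 − 981660.16 + 0.3086×357.8 − 0.04193×2.06×357.8 = 21.10 mGal
Δg_SB(B) = 981595.70 − 981660.16 + 0.3086×699.1 − 0.04193×2.06×699.1 = 90.90 mGal
Difference = 90.90 − (21.10) = 69.80 mGal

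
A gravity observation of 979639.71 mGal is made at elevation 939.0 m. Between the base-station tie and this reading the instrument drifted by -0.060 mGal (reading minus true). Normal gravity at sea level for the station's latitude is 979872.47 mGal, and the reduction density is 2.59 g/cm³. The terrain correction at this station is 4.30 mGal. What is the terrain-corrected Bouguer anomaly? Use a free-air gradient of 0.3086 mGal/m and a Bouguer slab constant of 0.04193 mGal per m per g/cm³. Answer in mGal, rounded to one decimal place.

-40.6

Drift-corrected reading = 979639.71 − (-0.060) = 979639.770 mGal
Free-air correction = 0.3086 × 939.0 = 289.78 mGal
Free-air anomaly = 979639.770 − 979872.47 + (289.78) = 57.080 mGal
Bouguer slab correction = 0.04193 × 2.59 × 939.0 = 101.97 mGal
Simple Bouguer anomaly = 57.080 − (101.97) = -44.890 mGal
Complete Bouguer anomaly = -44.890 + 4.30 = -40.590 mGal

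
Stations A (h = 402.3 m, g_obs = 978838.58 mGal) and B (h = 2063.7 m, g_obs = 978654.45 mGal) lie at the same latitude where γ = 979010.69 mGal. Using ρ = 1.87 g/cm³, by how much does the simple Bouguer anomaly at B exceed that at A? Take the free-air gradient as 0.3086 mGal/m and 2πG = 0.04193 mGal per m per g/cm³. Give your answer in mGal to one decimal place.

198.3

Δg_SB(A) = 978838.58 − 979010.69 + 0.3086×402.3 − 0.04193×1.87×402.3 = -79.50 mGal
Δg_SB(B) = 978654.45 − 979010.69 + 0.3086×2063.7 − 0.04193×1.87×2063.7 = 118.80 mGal
Difference = 118.80 − (-79.50) = 198.30 mGal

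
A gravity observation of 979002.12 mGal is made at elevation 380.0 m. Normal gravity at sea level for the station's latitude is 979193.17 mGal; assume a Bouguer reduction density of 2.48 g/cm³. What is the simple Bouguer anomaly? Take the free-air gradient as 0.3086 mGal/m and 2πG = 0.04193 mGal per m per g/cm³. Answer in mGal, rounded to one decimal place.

Free-air correction = 0.3086 × 380.0 = 117.27 mGal
Free-air anomaly = 979002.12 − 979193.17 + (117.27) = -73.78 mGal
Bouguer slab correction = 0.04193 × 2.48 × 380.0 = 39.51 mGal
Simple Bouguer anomaly = -73.78 − (39.51) = -113.29 mGal

-113.3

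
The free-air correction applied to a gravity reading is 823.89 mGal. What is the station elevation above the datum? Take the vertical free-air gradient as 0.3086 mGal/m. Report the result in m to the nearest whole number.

h = 823.89 / 0.3086 = 2669.77 m

2670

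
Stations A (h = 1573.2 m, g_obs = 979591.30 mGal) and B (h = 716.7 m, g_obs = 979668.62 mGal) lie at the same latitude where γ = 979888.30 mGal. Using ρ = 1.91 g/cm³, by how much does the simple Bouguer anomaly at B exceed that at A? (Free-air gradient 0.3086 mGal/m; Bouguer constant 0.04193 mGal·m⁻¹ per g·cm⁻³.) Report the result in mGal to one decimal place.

Δg_SB(A) = 979591.30 − 979888.30 + 0.3086×1573.2 − 0.04193×1.91×1573.2 = 62.50 mGal
Δg_SB(B) = 979668.62 − 979888.30 + 0.3086×716.7 − 0.04193×1.91×716.7 = -55.90 mGal
Difference = -55.90 − (62.50) = -118.40 mGal

-118.4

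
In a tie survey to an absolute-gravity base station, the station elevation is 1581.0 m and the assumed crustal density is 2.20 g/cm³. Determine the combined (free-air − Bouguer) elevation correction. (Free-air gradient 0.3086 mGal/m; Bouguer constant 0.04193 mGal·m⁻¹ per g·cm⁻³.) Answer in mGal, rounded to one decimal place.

342.1

Combined gradient = 0.3086 − 0.04193 × 2.20 = 0.2163540 mGal/m
Combined elevation correction = 0.2163540 × 1581.0 = 342.1 mGal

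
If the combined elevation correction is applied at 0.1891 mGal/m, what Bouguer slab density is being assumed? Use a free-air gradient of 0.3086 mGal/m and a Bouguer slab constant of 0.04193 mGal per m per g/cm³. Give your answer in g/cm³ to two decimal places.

0.1891 = 0.3086 − 0.04193 × ρ
ρ = (0.3086 − 0.1891) / 0.04193 = 2.85 g/cm³

2.85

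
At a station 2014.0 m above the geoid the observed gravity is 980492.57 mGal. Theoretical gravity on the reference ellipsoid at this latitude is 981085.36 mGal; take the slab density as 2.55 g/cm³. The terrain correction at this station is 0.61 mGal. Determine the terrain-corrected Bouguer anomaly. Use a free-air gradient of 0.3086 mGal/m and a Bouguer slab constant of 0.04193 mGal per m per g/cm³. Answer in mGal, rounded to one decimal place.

Free-air correction = 0.3086 × 2014.0 = 621.52 mGal
Free-air anomaly = 980492.57 − 981085.36 + (621.52) = 28.73 mGal
Bouguer slab correction = 0.04193 × 2.55 × 2014.0 = 215.34 mGal
Simple Bouguer anomaly = 28.73 − (215.34) = -186.61 mGal
Complete Bouguer anomaly = -186.61 + 0.61 = -186.00 mGal

-186.0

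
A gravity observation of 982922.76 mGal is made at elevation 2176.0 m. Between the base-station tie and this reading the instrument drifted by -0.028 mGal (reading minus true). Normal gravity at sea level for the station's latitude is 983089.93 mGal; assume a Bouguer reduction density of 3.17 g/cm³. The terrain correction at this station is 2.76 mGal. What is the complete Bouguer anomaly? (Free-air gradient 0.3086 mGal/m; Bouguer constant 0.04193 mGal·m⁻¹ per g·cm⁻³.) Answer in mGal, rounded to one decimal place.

217.9

Drift-corrected reading = 982922.76 − (-0.028) = 982922.788 mGal
Free-air correction = 0.3086 × 2176.0 = 671.51 mGal
Free-air anomaly = 982922.788 − 983089.93 + (671.51) = 504.368 mGal
Bouguer slab correction = 0.04193 × 3.17 × 2176.0 = 289.23 mGal
Simple Bouguer anomaly = 504.368 − (289.23) = 215.138 mGal
Complete Bouguer anomaly = 215.138 + 2.76 = 217.898 mGal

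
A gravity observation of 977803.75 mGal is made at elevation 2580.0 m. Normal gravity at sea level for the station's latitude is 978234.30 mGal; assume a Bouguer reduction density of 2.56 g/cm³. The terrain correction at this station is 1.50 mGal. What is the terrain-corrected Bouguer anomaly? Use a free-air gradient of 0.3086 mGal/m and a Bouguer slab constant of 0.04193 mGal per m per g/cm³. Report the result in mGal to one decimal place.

Free-air correction = 0.3086 × 2580.0 = 796.19 mGal
Free-air anomaly = 977803.75 − 978234.30 + (796.19) = 365.64 mGal
Bouguer slab correction = 0.04193 × 2.56 × 2580.0 = 276.94 mGal
Simple Bouguer anomaly = 365.64 − (276.94) = 88.70 mGal
Complete Bouguer anomaly = 88.70 + 1.50 = 90.20 mGal

90.2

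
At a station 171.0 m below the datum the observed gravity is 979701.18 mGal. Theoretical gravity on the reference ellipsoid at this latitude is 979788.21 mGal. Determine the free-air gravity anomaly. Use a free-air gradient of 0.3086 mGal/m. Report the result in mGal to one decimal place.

-139.8

Free-air correction = 0.3086 × -171.0 = -52.77 mGal
Free-air anomaly = 979701.18 − 979788.21 + (-52.77) = -139.80 mGal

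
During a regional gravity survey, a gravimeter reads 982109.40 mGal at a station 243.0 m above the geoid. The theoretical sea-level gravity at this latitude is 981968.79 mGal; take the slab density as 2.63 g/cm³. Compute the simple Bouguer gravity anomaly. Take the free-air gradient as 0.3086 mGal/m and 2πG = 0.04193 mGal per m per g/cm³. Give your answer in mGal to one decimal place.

188.8

Free-air correction = 0.3086 × 243.0 = 74.99 mGal
Free-air anomaly = 982109.40 − 981968.79 + (74.99) = 215.60 mGal
Bouguer slab correction = 0.04193 × 2.63 × 243.0 = 26.80 mGal
Simple Bouguer anomaly = 215.60 − (26.80) = 188.80 mGal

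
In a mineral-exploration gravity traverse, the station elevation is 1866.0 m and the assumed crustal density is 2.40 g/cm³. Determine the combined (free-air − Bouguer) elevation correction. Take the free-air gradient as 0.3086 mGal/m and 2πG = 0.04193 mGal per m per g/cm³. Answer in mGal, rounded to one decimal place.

388.1

Combined gradient = 0.3086 − 0.04193 × 2.40 = 0.2079680 mGal/m
Combined elevation correction = 0.2079680 × 1866.0 = 388.1 mGal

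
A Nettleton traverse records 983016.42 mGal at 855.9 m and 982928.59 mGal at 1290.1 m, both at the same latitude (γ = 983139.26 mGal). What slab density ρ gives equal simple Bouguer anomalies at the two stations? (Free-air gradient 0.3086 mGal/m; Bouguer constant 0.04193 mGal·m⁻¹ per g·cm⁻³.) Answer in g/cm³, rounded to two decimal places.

2.54

Δg_obs = 982928.59 − 983016.42 = -87.83 mGal over Δh = 1290.1 − 855.9 = 434.2 m
Equal Bouguer anomalies ⇒ Δg_obs + (0.3086 − 0.04193ρ)·Δh = 0
0.3086 − 0.04193ρ = −Δg_obs/Δh = 0.20228
ρ = (0.3086 − 0.20228) / 0.04193 = 2.54 g/cm³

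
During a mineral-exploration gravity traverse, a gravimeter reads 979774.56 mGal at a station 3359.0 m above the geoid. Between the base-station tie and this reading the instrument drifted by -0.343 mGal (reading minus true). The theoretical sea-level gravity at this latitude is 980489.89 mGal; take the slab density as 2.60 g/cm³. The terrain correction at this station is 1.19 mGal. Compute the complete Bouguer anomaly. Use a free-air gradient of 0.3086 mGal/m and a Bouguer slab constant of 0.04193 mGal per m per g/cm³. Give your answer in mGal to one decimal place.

-43.4

Drift-corrected reading = 979774.56 − (-0.343) = 979774.903 mGal
Free-air correction = 0.3086 × 3359.0 = 1036.59 mGal
Free-air anomaly = 979774.903 − 980489.89 + (1036.59) = 321.603 mGal
Bouguer slab correction = 0.04193 × 2.60 × 3359.0 = 366.19 mGal
Simple Bouguer anomaly = 321.603 − (366.19) = -44.587 mGal
Complete Bouguer anomaly = -44.587 + 1.19 = -43.397 mGal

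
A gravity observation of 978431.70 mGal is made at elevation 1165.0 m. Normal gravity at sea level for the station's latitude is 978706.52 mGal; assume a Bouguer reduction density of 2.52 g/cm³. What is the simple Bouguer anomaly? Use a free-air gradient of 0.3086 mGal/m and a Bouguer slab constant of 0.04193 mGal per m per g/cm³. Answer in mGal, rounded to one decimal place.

Free-air correction = 0.3086 × 1165.0 = 359.52 mGal
Free-air anomaly = 978431.70 − 978706.52 + (359.52) = 84.70 mGal
Bouguer slab correction = 0.04193 × 2.52 × 1165.0 = 123.10 mGal
Simple Bouguer anomaly = 84.70 − (123.10) = -38.40 mGal

-38.4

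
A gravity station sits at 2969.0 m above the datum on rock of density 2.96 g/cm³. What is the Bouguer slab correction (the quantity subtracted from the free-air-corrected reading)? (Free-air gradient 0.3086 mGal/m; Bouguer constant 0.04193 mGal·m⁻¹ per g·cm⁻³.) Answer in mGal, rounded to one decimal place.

368.5

Bouguer slab correction = 0.04193 × 2.96 × 2969.0 = 368.5 mGal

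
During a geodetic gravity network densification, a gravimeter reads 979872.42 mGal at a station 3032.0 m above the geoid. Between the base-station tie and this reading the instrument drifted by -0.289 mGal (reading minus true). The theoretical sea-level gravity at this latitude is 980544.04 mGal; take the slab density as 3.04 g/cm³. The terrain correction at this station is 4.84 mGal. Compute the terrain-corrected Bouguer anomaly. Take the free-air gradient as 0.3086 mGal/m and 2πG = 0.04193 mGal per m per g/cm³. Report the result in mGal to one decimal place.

Drift-corrected reading = 979872.42 − (-0.289) = 979872.709 mGal
Free-air correction = 0.3086 × 3032.0 = 935.68 mGal
Free-air anomaly = 979872.709 − 980544.04 + (935.68) = 264.349 mGal
Bouguer slab correction = 0.04193 × 3.04 × 3032.0 = 386.48 mGal
Simple Bouguer anomaly = 264.349 − (386.48) = -122.131 mGal
Complete Bouguer anomaly = -122.131 + 4.84 = -117.291 mGal

-117.3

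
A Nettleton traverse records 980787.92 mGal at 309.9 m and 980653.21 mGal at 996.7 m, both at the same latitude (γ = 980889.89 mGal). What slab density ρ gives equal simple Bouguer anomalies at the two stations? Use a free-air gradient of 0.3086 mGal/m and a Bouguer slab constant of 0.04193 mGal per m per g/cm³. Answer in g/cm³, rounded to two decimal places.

Δg_obs = 980653.21 − 980787.92 = -134.71 mGal over Δh = 996.7 − 309.9 = 686.8 m
Equal Bouguer anomalies ⇒ Δg_obs + (0.3086 − 0.04193ρ)·Δh = 0
0.3086 − 0.04193ρ = −Δg_obs/Δh = 0.19614
ρ = (0.3086 − 0.19614) / 0.04193 = 2.68 g/cm³

2.68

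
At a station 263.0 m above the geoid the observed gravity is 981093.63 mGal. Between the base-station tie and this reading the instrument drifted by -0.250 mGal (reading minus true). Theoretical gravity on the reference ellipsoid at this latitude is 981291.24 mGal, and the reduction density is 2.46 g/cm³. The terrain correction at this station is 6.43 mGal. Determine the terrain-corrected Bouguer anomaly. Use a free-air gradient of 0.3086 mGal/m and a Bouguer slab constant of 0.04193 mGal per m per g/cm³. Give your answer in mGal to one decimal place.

-136.9

Drift-corrected reading = 981093.63 − (-0.250) = 981093.880 mGal
Free-air correction = 0.3086 × 263.0 = 81.16 mGal
Free-air anomaly = 981093.880 − 981291.24 + (81.16) = -116.200 mGal
Bouguer slab correction = 0.04193 × 2.46 × 263.0 = 27.13 mGal
Simple Bouguer anomaly = -116.200 − (27.13) = -143.330 mGal
Complete Bouguer anomaly = -143.330 + 6.43 = -136.900 mGal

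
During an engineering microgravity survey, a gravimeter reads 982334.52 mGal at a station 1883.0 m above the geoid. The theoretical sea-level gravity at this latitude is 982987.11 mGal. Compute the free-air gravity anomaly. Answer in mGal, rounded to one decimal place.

Free-air correction = 0.3086 × 1883.0 = 581.09 mGal
Free-air anomaly = 982334.52 − 982987.11 + (581.09) = -71.50 mGal

-71.5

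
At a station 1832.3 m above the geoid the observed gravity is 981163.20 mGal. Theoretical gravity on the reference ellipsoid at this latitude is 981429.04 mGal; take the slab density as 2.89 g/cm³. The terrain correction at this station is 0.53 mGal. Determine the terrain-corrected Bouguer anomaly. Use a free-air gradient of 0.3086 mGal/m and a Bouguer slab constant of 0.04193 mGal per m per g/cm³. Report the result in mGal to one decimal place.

78.1

Free-air correction = 0.3086 × 1832.3 = 565.45 mGal
Free-air anomaly = 981163.20 − 981429.04 + (565.45) = 299.61 mGal
Bouguer slab correction = 0.04193 × 2.89 × 1832.3 = 222.03 mGal
Simple Bouguer anomaly = 299.61 − (222.03) = 77.58 mGal
Complete Bouguer anomaly = 77.58 + 0.53 = 78.11 mGal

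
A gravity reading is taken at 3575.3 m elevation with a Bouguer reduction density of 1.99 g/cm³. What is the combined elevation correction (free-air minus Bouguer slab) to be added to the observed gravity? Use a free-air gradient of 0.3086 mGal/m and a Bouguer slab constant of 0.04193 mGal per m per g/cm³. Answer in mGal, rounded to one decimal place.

805.0

Combined gradient = 0.3086 − 0.04193 × 1.99 = 0.2251593 mGal/m
Combined elevation correction = 0.2251593 × 3575.3 = 805.0 mGal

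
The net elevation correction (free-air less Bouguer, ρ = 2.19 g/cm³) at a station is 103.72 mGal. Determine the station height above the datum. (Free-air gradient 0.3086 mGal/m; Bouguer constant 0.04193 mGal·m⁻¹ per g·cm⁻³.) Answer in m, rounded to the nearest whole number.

Combined gradient = 0.3086 − 0.04193 × 2.19 = 0.2167733 mGal/m
h = 103.72 / 0.2167733 = 478.47 m

478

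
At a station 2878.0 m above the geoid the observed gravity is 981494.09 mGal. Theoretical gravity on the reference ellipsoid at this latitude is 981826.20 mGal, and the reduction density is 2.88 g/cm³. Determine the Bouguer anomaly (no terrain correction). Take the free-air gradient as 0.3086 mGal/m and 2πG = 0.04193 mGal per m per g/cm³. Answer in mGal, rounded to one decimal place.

208.5

Free-air correction = 0.3086 × 2878.0 = 888.15 mGal
Free-air anomaly = 981494.09 − 981826.20 + (888.15) = 556.04 mGal
Bouguer slab correction = 0.04193 × 2.88 × 2878.0 = 347.54 mGal
Simple Bouguer anomaly = 556.04 − (347.54) = 208.50 mGal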